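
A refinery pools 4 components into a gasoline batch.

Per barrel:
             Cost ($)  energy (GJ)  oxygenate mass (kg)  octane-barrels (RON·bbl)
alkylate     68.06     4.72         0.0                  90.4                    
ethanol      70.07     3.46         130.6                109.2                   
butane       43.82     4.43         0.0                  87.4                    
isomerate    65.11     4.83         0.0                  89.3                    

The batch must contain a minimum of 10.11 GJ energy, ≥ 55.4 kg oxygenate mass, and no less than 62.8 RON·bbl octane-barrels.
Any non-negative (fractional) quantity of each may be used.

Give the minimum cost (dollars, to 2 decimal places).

Treat it as an LP. Let x1 = barrels of alkylate, x2 = barrels of ethanol, x3 = barrels of butane, x4 = barrels of isomerate.
min 68.06x1 + 70.07x2 + 43.82x3 + 65.11x4 subject to:
  4.72x1 + 3.46x2 + 4.43x3 + 4.83x4 ≥ 10.11   (energy)
  130.6x2 ≥ 55.4   (oxygenate mass)
  90.4x1 + 109.2x2 + 87.4x3 + 89.3x4 ≥ 62.8   (octane-barrels)
  x1, x2, x3, x4 ≥ 0.
The optimal basis is {ethanol, butane}; alkylate, isomerate drop out. Binding constraints: energy and oxygenate mass.
That vertex is x2 = 0.4242, x3 = 1.9509.
Hence cost = 70.07·0.4242 + 43.82·1.9509 = $115.2121.

$115.21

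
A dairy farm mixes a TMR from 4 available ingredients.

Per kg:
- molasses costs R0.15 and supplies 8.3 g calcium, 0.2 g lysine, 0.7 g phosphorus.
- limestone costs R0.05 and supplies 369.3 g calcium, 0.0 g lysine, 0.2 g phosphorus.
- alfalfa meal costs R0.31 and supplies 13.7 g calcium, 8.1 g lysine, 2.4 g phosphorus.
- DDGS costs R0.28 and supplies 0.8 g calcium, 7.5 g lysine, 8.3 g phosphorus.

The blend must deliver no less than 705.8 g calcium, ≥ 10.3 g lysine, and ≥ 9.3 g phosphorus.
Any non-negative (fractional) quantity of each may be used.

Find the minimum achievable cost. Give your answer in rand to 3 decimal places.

R0.480

Let x1 = kg of molasses, x2 = kg of limestone, x3 = kg of alfalfa meal, x4 = kg of DDGS.
min 0.15x1 + 0.05x2 + 0.31x3 + 0.28x4 s.t.:
  8.3x1 + 369.3x2 + 13.7x3 + 0.8x4 ≥ 705.8   (calcium)
  0.2x1 + 8.1x3 + 7.5x4 ≥ 10.3   (lysine)
  0.7x1 + 0.2x2 + 2.4x3 + 8.3x4 ≥ 9.3   (phosphorus)
  x1, x2, x3, x4 ≥ 0.
The minimum-cost mix takes nothing from molasses, alfalfa meal — only limestone, DDGS. The calcium and lysine requirements are met with equality.
Solving gives x2 = 1.908, x4 = 1.373.
Cost = 0.05·1.908 + 0.28·1.373 = 0.47984.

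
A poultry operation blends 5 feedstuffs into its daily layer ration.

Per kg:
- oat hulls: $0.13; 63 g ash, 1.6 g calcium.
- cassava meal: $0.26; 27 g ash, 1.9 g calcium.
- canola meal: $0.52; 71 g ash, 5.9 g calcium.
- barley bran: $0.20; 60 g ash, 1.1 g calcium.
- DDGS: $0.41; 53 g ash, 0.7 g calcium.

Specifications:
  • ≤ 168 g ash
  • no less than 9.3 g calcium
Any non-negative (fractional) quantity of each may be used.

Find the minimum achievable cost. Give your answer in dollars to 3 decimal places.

$0.806

Let x1 = kg of oat hulls, x2 = kg of cassava meal, x3 = kg of canola meal, x4 = kg of barley bran, x5 = kg of DDGS.
Minimise 0.13x1 + 0.26x2 + 0.52x3 + 0.2x4 + 0.41x5 subject to:
  63x1 + 27x2 + 71x3 + 60x4 + 53x5 ≤ 168   (ash)
  1.6x1 + 1.9x2 + 5.9x3 + 1.1x4 + 0.7x5 ≥ 9.3   (calcium)
  x1, x2, x3, x4, x5 ≥ 0.
The optimal basis is {oat hulls, canola meal}; cassava meal, barley bran, DDGS drop out. Binding constraints: ash and calcium.
Solving gives x1 = 1.282, x3 = 1.229.
Objective = 0.13·1.282 + 0.52·1.229 = 0.80574.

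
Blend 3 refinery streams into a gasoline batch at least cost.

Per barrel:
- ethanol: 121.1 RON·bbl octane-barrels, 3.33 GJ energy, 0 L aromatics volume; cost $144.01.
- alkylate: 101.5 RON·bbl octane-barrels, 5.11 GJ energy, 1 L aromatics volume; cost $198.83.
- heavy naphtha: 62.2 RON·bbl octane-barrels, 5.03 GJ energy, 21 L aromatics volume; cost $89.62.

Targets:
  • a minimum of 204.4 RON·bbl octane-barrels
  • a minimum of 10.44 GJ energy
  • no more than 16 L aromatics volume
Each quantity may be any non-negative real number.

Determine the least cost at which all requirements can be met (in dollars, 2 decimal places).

$337.01

Let x1 = barrels of ethanol, x2 = barrels of alkylate, x3 = barrels of heavy naphtha.
min 144.01x1 + 198.83x2 + 89.62x3 with:
  121.1x1 + 101.5x2 + 62.2x3 ≥ 204.4   (octane-barrels)
  3.33x1 + 5.11x2 + 5.03x3 ≥ 10.44   (energy)
  1x2 + 21x3 ≤ 16   (aromatics volume)
  x1, x2, x3 ≥ 0.
The optimal mix uses every input. There the octane-barrels, energy, aromatics volume constraints are tight.
So ethanol = 0.434148 barrels, alkylate = 1.05984 barrels, heavy naphtha = 0.711436 barrels.
Total cost: 144.01·0.434148 + 198.83·1.05984 + 89.62·0.711436 = 337.0085.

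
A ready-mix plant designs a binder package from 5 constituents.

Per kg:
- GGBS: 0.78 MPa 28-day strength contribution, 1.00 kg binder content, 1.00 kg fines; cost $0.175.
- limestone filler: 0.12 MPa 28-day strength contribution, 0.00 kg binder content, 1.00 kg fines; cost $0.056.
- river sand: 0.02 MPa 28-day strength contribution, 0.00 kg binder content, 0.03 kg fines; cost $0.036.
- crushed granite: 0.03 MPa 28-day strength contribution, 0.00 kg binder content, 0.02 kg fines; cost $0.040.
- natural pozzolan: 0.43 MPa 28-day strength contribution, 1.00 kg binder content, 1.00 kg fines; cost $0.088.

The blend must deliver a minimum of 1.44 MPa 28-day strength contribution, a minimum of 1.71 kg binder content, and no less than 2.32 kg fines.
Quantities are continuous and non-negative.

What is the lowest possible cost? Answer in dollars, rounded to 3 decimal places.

Treat it as an LP. Let x1 = kg of GGBS, x2 = kg of limestone filler, x3 = kg of river sand, x4 = kg of crushed granite, x5 = kg of natural pozzolan.
min 0.175x1 + 0.056x2 + 0.036x3 + 0.04x4 + 0.088x5 s.t.:
  0.78x1 + 0.12x2 + 0.02x3 + 0.03x4 + 0.43x5 ≥ 1.44   (28-day strength contribution)
  1x1 + 1x5 ≥ 1.71   (binder content)
  1x1 + 1x2 + 0.03x3 + 0.02x4 + 1x5 ≥ 2.32   (fines)
  x1, x2, x3, x4, x5 ≥ 0.
The minimum-cost mix takes nothing from GGBS, limestone filler, river sand, crushed granite — only natural pozzolan. The 28-day strength contribution requirement is met with equality.
That vertex is x5 = 3.349.
Hence cost = 0.088·3.349 = $0.29471.

$0.295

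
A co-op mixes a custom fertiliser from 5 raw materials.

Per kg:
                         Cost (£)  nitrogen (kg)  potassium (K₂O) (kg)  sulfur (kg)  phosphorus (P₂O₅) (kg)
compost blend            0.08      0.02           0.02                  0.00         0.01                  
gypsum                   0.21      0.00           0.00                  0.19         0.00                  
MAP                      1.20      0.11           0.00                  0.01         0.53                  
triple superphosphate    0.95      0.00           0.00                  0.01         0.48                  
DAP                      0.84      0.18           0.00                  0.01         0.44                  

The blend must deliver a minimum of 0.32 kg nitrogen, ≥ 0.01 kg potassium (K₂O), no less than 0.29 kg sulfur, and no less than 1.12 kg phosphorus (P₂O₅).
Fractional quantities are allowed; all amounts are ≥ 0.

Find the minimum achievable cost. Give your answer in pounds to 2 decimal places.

Let x1 = kg of compost blend, x2 = kg of gypsum, x3 = kg of MAP, x4 = kg of triple superphosphate, x5 = kg of DAP.
min 0.08x1 + 0.21x2 + 1.2x3 + 0.95x4 + 0.84x5 with:
  0.02x1 + 0.11x3 + 0.18x5 ≥ 0.32   (nitrogen)
  0.02x1 ≥ 0.01   (potassium (K₂O))
  0.19x2 + 0.01x3 + 0.01x4 + 0.01x5 ≥ 0.29   (sulfur)
  0.01x1 + 0.53x3 + 0.48x4 + 0.44x5 ≥ 1.12   (phosphorus (P₂O₅))
  x1, x2, x3, x4, x5 ≥ 0.
The optimal basis is {compost blend, gypsum, DAP}; MAP, triple superphosphate drop out. The potassium (K₂O), sulfur, phosphorus (P₂O₅) requirements are met with equality.
Optimal quantities: compost blend = 0.5 kg, gypsum = 1.393 kg, DAP = 2.534 kg.
Objective = 0.08·0.5 + 0.21·1.393 + 0.84·2.534 = 2.4611.

£2.46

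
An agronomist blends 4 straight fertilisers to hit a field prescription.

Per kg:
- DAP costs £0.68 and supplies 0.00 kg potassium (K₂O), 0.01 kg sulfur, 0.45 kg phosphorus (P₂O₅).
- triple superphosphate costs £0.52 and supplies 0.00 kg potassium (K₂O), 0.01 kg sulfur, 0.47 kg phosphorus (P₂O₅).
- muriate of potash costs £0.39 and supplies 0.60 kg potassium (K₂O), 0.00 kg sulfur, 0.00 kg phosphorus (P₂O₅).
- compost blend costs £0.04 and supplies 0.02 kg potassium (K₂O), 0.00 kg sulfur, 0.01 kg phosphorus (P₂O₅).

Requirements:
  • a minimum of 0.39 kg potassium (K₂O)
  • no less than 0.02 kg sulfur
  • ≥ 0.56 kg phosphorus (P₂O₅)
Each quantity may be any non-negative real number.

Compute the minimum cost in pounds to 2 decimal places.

£1.29

Set it up as a linear program. Let x1 = kg of DAP, x2 = kg of triple superphosphate, x3 = kg of muriate of potash, x4 = kg of compost blend.
min 0.68x1 + 0.52x2 + 0.39x3 + 0.04x4 s.t.:
  0.6x3 + 0.02x4 ≥ 0.39   (potassium (K₂O))
  0.01x1 + 0.01x2 ≥ 0.02   (sulfur)
  0.45x1 + 0.47x2 + 0.01x4 ≥ 0.56   (phosphorus (P₂O₅))
  x1, x2, x3, x4 ≥ 0.
The optimal basis is {triple superphosphate, muriate of potash}; DAP, compost blend drop out. The potassium (K₂O) and sulfur requirements are met with equality.
Solving gives x2 = 2, x3 = 0.65.
Hence cost = 0.52·2 + 0.39·0.65 = £1.2935.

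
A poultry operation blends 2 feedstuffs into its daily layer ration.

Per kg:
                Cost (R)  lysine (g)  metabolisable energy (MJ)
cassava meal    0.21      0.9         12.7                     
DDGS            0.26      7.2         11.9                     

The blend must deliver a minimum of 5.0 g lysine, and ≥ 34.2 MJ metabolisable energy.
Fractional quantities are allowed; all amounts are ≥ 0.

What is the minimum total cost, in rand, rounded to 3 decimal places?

This is a linear program. Let x1 = kg of cassava meal, x2 = kg of DDGS.
min 0.21x1 + 0.26x2 s.t.:
  0.9x1 + 7.2x2 ≥ 5   (lysine)
  12.7x1 + 11.9x2 ≥ 34.2   (metabolisable energy)
  x1, x2 ≥ 0.
Both inputs are positive at the optimum. The lysine and metabolisable energy requirements are met with equality.
Solving gives x1 = 2.313, x2 = 0.4053.
Total cost: 0.21·2.313 + 0.26·0.4053 = 0.59111.

R0.591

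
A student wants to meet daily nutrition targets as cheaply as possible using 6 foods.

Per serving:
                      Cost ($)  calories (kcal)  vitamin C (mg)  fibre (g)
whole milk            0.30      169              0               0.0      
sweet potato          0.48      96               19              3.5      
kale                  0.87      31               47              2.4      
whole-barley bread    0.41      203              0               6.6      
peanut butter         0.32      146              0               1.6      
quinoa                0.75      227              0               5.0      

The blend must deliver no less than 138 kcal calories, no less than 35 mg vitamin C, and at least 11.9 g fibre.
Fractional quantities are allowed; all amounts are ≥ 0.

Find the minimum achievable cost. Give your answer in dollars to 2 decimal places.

Treat it as an LP. Let x1 = servings of whole milk, x2 = servings of sweet potato, x3 = servings of kale, x4 = servings of whole-barley bread, x5 = servings of peanut butter, x6 = servings of quinoa.
Minimize 0.3x1 + 0.48x2 + 0.87x3 + 0.41x4 + 0.32x5 + 0.75x6 subject to:
  169x1 + 96x2 + 31x3 + 203x4 + 146x5 + 227x6 ≥ 138   (calories)
  19x2 + 47x3 ≥ 35   (vitamin C)
  3.5x2 + 2.4x3 + 6.6x4 + 1.6x5 + 5x6 ≥ 11.9   (fibre)
  x1, x2, x3, x4, x5, x6 ≥ 0.
The optimal basis is {sweet potato, whole-barley bread}; whole milk, kale, peanut butter, quinoa drop out. The vitamin C and fibre requirements are met with equality.
So sweet potato = 1.842 servings, whole-barley bread = 0.8262 servings.
Hence cost = 0.48·1.842 + 0.41·0.8262 = $1.2229.

$1.22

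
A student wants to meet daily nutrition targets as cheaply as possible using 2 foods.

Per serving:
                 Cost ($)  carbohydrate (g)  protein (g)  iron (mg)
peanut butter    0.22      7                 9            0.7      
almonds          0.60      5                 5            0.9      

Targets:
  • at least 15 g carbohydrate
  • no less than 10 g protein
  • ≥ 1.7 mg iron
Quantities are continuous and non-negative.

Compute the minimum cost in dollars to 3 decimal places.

This is a linear program. Let x1 = servings of peanut butter, x2 = servings of almonds.
Minimise 0.22x1 + 0.6x2 subject to:
  7x1 + 5x2 ≥ 15   (carbohydrate)
  9x1 + 5x2 ≥ 10   (protein)
  0.7x1 + 0.9x2 ≥ 1.7   (iron)
  x1, x2 ≥ 0.
At the optimum only peanut butter is positive (almonds = 0). Binding constraint: iron.
Optimal quantities: peanut butter = 2.429 servings.
Total cost: 0.22·2.429 = 0.53438.

$0.534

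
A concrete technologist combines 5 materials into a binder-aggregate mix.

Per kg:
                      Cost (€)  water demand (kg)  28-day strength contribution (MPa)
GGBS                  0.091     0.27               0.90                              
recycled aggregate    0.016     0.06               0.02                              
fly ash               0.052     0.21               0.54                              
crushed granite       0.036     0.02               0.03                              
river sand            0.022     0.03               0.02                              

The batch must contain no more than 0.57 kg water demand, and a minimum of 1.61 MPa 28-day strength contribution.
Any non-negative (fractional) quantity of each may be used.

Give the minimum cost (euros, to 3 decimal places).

€0.158

Let x1 = kg of GGBS, x2 = kg of recycled aggregate, x3 = kg of fly ash, x4 = kg of crushed granite, x5 = kg of river sand.
Minimise 0.091x1 + 0.016x2 + 0.052x3 + 0.036x4 + 0.022x5 with:
  0.27x1 + 0.06x2 + 0.21x3 + 0.02x4 + 0.03x5 ≤ 0.57   (water demand)
  0.9x1 + 0.02x2 + 0.54x3 + 0.03x4 + 0.02x5 ≥ 1.61   (28-day strength contribution)
  x1, x2, x3, x4, x5 ≥ 0.
The cheapest feasible vertex uses only GGBS, fly ash; recycled aggregate, crushed granite, river sand are not used. The water demand and 28-day strength contribution requirements are met with equality.
That vertex is x1 = 0.7014, x3 = 1.812.
Hence cost = 0.091·0.7014 + 0.052·1.812 = €0.15805.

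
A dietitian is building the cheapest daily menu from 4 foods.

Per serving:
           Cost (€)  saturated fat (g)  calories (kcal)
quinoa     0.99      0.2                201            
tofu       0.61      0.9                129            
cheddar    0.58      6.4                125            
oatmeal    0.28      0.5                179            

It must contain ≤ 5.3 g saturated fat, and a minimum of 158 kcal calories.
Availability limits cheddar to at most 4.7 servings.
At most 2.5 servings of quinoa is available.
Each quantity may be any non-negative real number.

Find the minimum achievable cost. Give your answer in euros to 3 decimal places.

€0.247

Treat it as an LP. Let x1 = servings of quinoa, x2 = servings of tofu, x3 = servings of cheddar, x4 = servings of oatmeal.
min 0.99x1 + 0.61x2 + 0.58x3 + 0.28x4 s.t.:
  0.2x1 + 0.9x2 + 6.4x3 + 0.5x4 ≤ 5.3   (saturated fat)
  201x1 + 129x2 + 125x3 + 179x4 ≥ 158   (calories)
  x3 ≤ 4.7
  x1 ≤ 2.5
  x1, x2, x3, x4 ≥ 0.
At the optimum only oatmeal is positive (quinoa, tofu, cheddar = 0). The calories requirement is met with equality.
So oatmeal = 0.8827 servings.
Cost = 0.28·0.8827 = 0.24716.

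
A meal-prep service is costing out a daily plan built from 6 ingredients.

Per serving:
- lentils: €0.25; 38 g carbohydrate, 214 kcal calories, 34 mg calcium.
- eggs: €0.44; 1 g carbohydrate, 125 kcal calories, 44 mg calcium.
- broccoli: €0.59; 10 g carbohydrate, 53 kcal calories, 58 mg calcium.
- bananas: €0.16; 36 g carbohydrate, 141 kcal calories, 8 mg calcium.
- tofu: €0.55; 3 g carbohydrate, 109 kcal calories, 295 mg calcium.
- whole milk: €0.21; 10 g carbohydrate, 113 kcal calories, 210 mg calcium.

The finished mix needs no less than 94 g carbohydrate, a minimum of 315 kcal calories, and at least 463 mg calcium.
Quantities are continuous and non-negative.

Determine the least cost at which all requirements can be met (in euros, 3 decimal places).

Let x1 = servings of lentils, x2 = servings of eggs, x3 = servings of broccoli, x4 = servings of bananas, x5 = servings of tofu, x6 = servings of whole milk.
min 0.25x1 + 0.44x2 + 0.59x3 + 0.16x4 + 0.55x5 + 0.21x6 subject to:
  38x1 + 1x2 + 10x3 + 36x4 + 3x5 + 10x6 ≥ 94   (carbohydrate)
  214x1 + 125x2 + 53x3 + 141x4 + 109x5 + 113x6 ≥ 315   (calories)
  34x1 + 44x2 + 58x3 + 8x4 + 295x5 + 210x6 ≥ 463   (calcium)
  x1, x2, x3, x4, x5, x6 ≥ 0.
The cheapest feasible vertex uses only bananas, whole milk; lentils, eggs, broccoli, tofu are not used. Binding constraints: carbohydrate and calcium.
Optimal quantities: bananas = 2.02 servings, whole milk = 2.128 servings.
Hence cost = 0.16·2.02 + 0.21·2.128 = €0.77008.

€0.770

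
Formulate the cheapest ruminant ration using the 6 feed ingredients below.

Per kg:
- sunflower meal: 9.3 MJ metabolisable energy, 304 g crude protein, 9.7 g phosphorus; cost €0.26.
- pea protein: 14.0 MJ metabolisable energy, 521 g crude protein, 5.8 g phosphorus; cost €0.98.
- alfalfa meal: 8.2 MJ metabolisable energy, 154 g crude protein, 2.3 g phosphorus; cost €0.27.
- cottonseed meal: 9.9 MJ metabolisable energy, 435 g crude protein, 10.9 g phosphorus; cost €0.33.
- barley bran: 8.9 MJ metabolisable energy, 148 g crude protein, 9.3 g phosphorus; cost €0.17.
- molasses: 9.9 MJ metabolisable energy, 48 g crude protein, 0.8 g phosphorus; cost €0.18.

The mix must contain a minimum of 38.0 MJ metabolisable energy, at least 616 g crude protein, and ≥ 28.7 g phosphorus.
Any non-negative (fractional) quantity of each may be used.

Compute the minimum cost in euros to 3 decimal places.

Let x1 = kg of sunflower meal, x2 = kg of pea protein, x3 = kg of alfalfa meal, x4 = kg of cottonseed meal, x5 = kg of barley bran, x6 = kg of molasses.
min 0.26x1 + 0.98x2 + 0.27x3 + 0.33x4 + 0.17x5 + 0.18x6 subject to:
  9.3x1 + 14x2 + 8.2x3 + 9.9x4 + 8.9x5 + 9.9x6 ≥ 38   (metabolisable energy)
  304x1 + 521x2 + 154x3 + 435x4 + 148x5 + 48x6 ≥ 616   (crude protein)
  9.7x1 + 5.8x2 + 2.3x3 + 10.9x4 + 9.3x5 + 0.8x6 ≥ 28.7   (phosphorus)
  x1, x2, x3, x4, x5, x6 ≥ 0.
The minimum-cost mix takes nothing from sunflower meal, pea protein, alfalfa meal, cottonseed meal — only barley bran, molasses. There the metabolisable energy and crude protein constraints are tight.
That vertex is x5 = 4.118, x6 = 0.1364.
Total cost: 0.17·4.118 + 0.18·0.1364 = 0.72461.

€0.725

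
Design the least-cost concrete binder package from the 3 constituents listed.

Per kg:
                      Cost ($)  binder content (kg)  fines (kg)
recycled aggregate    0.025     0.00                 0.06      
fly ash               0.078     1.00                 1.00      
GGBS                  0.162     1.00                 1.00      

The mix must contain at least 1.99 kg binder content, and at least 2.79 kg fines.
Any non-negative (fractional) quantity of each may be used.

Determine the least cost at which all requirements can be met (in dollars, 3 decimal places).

$0.218

Set it up as a linear program. Let x1 = kg of recycled aggregate, x2 = kg of fly ash, x3 = kg of GGBS.
Minimize 0.025x1 + 0.078x2 + 0.162x3 s.t.:
  1x2 + 1x3 ≥ 1.99   (binder content)
  0.06x1 + 1x2 + 1x3 ≥ 2.79   (fines)
  x1, x2, x3 ≥ 0.
The minimum-cost mix takes nothing from recycled aggregate, GGBS — only fly ash. The fines requirement is met with equality.
Solving gives x2 = 2.79.
Hence cost = 0.078·2.79 = $0.21762.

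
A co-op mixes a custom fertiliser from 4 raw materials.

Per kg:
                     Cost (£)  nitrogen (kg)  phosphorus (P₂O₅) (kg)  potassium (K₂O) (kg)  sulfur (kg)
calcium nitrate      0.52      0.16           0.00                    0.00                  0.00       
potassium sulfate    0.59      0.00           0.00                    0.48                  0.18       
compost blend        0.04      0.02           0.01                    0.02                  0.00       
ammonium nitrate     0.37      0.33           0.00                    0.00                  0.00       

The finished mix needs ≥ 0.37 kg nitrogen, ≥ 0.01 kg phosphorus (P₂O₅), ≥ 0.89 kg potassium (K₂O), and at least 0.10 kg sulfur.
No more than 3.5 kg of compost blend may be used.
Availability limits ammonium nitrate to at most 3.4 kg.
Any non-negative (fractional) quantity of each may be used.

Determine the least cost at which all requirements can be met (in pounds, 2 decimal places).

Set it up as a linear program. Let x1 = kg of calcium nitrate, x2 = kg of potassium sulfate, x3 = kg of compost blend, x4 = kg of ammonium nitrate.
min 0.52x1 + 0.59x2 + 0.04x3 + 0.37x4 subject to:
  0.16x1 + 0.02x3 + 0.33x4 ≥ 0.37   (nitrogen)
  0.01x3 ≥ 0.01   (phosphorus (P₂O₅))
  0.48x2 + 0.02x3 ≥ 0.89   (potassium (K₂O))
  0.18x2 ≥ 0.1   (sulfur)
  x3 ≤ 3.5
  x4 ≤ 3.4
  x1, x2, x3, x4 ≥ 0.
At the optimum only potassium sulfate, compost blend, ammonium nitrate are positive (calcium nitrate = 0). There the nitrogen, potassium (K₂O), the compost blend cap constraints are tight.
Optimal quantities: potassium sulfate = 1.708 kg, compost blend = 3.5 kg, ammonium nitrate = 0.9091 kg.
Cost = 0.59·1.708 + 0.04·3.5 + 0.37·0.9091 = 1.4841.

£1.48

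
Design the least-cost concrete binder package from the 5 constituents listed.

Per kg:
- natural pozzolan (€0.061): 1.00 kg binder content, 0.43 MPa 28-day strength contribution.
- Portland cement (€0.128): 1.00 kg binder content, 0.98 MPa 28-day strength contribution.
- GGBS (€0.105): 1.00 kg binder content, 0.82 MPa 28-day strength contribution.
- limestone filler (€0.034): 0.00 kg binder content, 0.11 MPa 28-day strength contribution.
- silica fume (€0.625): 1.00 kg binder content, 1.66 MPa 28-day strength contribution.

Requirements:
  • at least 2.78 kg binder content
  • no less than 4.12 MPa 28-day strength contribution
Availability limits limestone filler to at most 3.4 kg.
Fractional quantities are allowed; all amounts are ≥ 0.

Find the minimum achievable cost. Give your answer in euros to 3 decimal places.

€0.528

Let x1 = kg of natural pozzolan, x2 = kg of Portland cement, x3 = kg of GGBS, x4 = kg of limestone filler, x5 = kg of silica fume.
Minimise 0.061x1 + 0.128x2 + 0.105x3 + 0.034x4 + 0.625x5 s.t.:
  1x1 + 1x2 + 1x3 + 1x5 ≥ 2.78   (binder content)
  0.43x1 + 0.98x2 + 0.82x3 + 0.11x4 + 1.66x5 ≥ 4.12   (28-day strength contribution)
  x4 ≤ 3.4
  x1, x2, x3, x4, x5 ≥ 0.
The optimal basis is {GGBS}; natural pozzolan, Portland cement, limestone filler, silica fume drop out. There the 28-day strength contribution constraint is tight.
So GGBS = 5.024 kg.
Cost = 0.105·5.024 = 0.52752.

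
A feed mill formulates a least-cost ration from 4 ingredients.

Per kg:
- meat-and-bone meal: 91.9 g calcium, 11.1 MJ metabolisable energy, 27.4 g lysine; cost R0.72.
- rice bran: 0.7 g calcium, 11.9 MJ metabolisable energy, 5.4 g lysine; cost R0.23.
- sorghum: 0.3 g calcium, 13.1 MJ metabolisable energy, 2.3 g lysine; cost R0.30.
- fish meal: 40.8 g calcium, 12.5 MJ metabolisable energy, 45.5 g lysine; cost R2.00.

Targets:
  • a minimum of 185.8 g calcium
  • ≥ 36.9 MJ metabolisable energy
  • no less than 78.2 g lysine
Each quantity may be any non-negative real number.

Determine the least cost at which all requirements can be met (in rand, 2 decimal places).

Set it up as a linear program. Let x1 = kg of meat-and-bone meal, x2 = kg of rice bran, x3 = kg of sorghum, x4 = kg of fish meal.
Minimize 0.72x1 + 0.23x2 + 0.3x3 + 2x4 with:
  91.9x1 + 0.7x2 + 0.3x3 + 40.8x4 ≥ 185.8   (calcium)
  11.1x1 + 11.9x2 + 13.1x3 + 12.5x4 ≥ 36.9   (metabolisable energy)
  27.4x1 + 5.4x2 + 2.3x3 + 45.5x4 ≥ 78.2   (lysine)
  x1, x2, x3, x4 ≥ 0.
The minimum-cost mix takes nothing from sorghum, fish meal — only meat-and-bone meal, rice bran. There the metabolisable energy and lysine constraints are tight.
Optimal quantities: meat-and-bone meal = 2.748 kg, rice bran = 0.5375 kg.
Total cost: 0.72·2.748 + 0.23·0.5375 = 2.1022.

R2.10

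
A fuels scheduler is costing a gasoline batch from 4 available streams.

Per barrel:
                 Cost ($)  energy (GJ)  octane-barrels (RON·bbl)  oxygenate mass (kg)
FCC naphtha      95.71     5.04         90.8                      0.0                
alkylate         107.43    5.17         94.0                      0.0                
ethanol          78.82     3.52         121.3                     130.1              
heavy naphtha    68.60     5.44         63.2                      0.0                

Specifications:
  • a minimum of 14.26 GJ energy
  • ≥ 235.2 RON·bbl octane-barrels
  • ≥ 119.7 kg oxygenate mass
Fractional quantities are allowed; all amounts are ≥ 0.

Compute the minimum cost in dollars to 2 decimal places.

Set it up as a linear program. Let x1 = barrels of FCC naphtha, x2 = barrels of alkylate, x3 = barrels of ethanol, x4 = barrels of heavy naphtha.
min 95.71x1 + 107.43x2 + 78.82x3 + 68.6x4 s.t.:
  5.04x1 + 5.17x2 + 3.52x3 + 5.44x4 ≥ 14.26   (energy)
  90.8x1 + 94x2 + 121.3x3 + 63.2x4 ≥ 235.2   (octane-barrels)
  130.1x3 ≥ 119.7   (oxygenate mass)
  x1, x2, x3, x4 ≥ 0.
The cheapest feasible vertex uses only ethanol, heavy naphtha; FCC naphtha, alkylate are not used. There the energy and oxygenate mass constraints are tight.
Solving gives x3 = 0.92006, x4 = 2.026.
Cost = 78.82·0.92006 + 68.6·2.026 = 211.5027.

$211.50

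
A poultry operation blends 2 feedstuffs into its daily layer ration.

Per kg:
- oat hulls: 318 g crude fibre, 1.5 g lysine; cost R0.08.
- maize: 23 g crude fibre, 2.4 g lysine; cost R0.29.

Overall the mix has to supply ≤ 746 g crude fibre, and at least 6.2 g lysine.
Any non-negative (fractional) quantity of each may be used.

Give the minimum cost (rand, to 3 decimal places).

Set it up as a linear program. Let x1 = kg of oat hulls, x2 = kg of maize.
Minimise 0.08x1 + 0.29x2 s.t.:
  318x1 + 23x2 ≤ 746   (crude fibre)
  1.5x1 + 2.4x2 ≥ 6.2   (lysine)
  x1, x2 ≥ 0.
Both inputs are positive at the optimum. There the crude fibre and lysine constraints are tight.
Solving gives x1 = 2.261, x2 = 1.17.
Cost = 0.08·2.261 + 0.29·1.17 = 0.52018.

R0.520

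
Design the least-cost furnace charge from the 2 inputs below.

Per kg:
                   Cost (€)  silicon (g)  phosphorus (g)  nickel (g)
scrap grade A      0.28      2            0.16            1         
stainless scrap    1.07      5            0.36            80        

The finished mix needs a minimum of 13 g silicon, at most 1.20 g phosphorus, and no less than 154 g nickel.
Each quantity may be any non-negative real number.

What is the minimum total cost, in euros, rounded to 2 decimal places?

Let x1 = kg of scrap grade A, x2 = kg of stainless scrap.
Minimize 0.28x1 + 1.07x2 s.t.:
  2x1 + 5x2 ≥ 13   (silicon)
  0.16x1 + 0.36x2 ≤ 1.2   (phosphorus)
  1x1 + 80x2 ≥ 154   (nickel)
  x1, x2 ≥ 0.
Both inputs are positive at the optimum. The silicon and nickel requirements are met with equality.
Optimal quantities: scrap grade A = 1.742 kg, stainless scrap = 1.903 kg.
Objective = 0.28·1.742 + 1.07·1.903 = 2.5240.

€2.52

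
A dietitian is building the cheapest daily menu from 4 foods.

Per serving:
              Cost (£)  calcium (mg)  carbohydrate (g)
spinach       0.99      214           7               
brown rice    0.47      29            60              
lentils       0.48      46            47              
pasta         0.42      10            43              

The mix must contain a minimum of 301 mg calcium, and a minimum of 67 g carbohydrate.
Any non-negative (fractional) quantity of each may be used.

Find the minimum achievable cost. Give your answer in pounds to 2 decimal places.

Treat it as an LP. Let x1 = servings of spinach, x2 = servings of brown rice, x3 = servings of lentils, x4 = servings of pasta.
min 0.99x1 + 0.47x2 + 0.48x3 + 0.42x4 subject to:
  214x1 + 29x2 + 46x3 + 10x4 ≥ 301   (calcium)
  7x1 + 60x2 + 47x3 + 43x4 ≥ 67   (carbohydrate)
  x1, x2, x3, x4 ≥ 0.
The cheapest feasible vertex uses only spinach, brown rice; lentils, pasta are not used. The calcium and carbohydrate requirements are met with equality.
Solving gives x1 = 1.275, x2 = 0.9679.
Hence cost = 0.99·1.275 + 0.47·0.9679 = £1.7172.

£1.72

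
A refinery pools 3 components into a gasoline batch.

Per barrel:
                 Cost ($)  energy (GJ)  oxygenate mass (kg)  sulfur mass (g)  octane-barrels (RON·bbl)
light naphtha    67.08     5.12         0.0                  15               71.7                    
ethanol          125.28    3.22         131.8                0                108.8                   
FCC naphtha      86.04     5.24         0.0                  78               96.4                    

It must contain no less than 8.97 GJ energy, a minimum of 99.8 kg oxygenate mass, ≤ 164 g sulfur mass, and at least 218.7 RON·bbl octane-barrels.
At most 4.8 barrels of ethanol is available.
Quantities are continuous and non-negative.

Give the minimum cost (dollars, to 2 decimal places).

Treat it as an LP. Let x1 = barrels of light naphtha, x2 = barrels of ethanol, x3 = barrels of FCC naphtha.
min 67.08x1 + 125.28x2 + 86.04x3 subject to:
  5.12x1 + 3.22x2 + 5.24x3 ≥ 8.97   (energy)
  131.8x2 ≥ 99.8   (oxygenate mass)
  15x1 + 78x3 ≤ 164   (sulfur mass)
  71.7x1 + 108.8x2 + 96.4x3 ≥ 218.7   (octane-barrels)
  x2 ≤ 4.8
  x1, x2, x3 ≥ 0.
The optimal basis is {ethanol, FCC naphtha}; light naphtha drops out. There the oxygenate mass and octane-barrels constraints are tight.
Optimal quantities: ethanol = 0.75721 barrels, FCC naphtha = 1.4141 barrels.
Total cost: 125.28·0.75721 + 86.04·1.4141 = 216.5324.

$216.53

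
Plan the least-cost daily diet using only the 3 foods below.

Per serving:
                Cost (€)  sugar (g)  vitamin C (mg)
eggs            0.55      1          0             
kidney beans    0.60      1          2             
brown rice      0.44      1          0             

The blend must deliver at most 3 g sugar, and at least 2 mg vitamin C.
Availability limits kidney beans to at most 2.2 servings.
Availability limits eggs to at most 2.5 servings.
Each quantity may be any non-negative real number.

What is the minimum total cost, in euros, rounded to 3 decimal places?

Let x1 = servings of eggs, x2 = servings of kidney beans, x3 = servings of brown rice.
min 0.55x1 + 0.6x2 + 0.44x3 with:
  1x1 + 1x2 + 1x3 ≤ 3   (sugar)
  2x2 ≥ 2   (vitamin C)
  x2 ≤ 2.2
  x1 ≤ 2.5
  x1, x2, x3 ≥ 0.
At the optimum only kidney beans is positive (eggs, brown rice = 0). The vitamin C requirement is met with equality.
Solving gives x2 = 1.
Hence cost = 0.6·1 = €0.60000.

€0.600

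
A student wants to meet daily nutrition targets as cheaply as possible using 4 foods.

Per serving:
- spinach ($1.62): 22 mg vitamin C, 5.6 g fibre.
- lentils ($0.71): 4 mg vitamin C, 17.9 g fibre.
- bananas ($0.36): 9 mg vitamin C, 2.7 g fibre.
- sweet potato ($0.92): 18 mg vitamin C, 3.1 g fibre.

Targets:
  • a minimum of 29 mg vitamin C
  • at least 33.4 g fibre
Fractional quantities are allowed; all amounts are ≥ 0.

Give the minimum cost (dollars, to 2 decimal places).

Let x1 = servings of spinach, x2 = servings of lentils, x3 = servings of bananas, x4 = servings of sweet potato.
min 1.62x1 + 0.71x2 + 0.36x3 + 0.92x4 subject to:
  22x1 + 4x2 + 9x3 + 18x4 ≥ 29   (vitamin C)
  5.6x1 + 17.9x2 + 2.7x3 + 3.1x4 ≥ 33.4   (fibre)
  x1, x2, x3, x4 ≥ 0.
The cheapest feasible vertex uses only lentils, bananas; spinach, sweet potato are not used. Binding constraints: vitamin C and fibre.
That vertex is x2 = 1.479, x3 = 2.565.
Total cost: 0.71·1.479 + 0.36·2.565 = 1.9735.

$1.97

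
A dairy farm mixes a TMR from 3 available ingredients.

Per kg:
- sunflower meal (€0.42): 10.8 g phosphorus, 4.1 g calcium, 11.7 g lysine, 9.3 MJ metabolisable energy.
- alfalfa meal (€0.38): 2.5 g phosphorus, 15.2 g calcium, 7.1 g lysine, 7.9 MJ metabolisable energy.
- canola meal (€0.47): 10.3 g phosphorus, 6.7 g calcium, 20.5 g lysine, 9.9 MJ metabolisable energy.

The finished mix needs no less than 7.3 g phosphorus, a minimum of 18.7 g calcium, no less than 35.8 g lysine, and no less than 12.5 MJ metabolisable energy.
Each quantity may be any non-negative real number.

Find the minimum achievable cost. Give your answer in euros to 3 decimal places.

Let x1 = kg of sunflower meal, x2 = kg of alfalfa meal, x3 = kg of canola meal.
Minimize 0.42x1 + 0.38x2 + 0.47x3 with:
  10.8x1 + 2.5x2 + 10.3x3 ≥ 7.3   (phosphorus)
  4.1x1 + 15.2x2 + 6.7x3 ≥ 18.7   (calcium)
  11.7x1 + 7.1x2 + 20.5x3 ≥ 35.8   (lysine)
  9.3x1 + 7.9x2 + 9.9x3 ≥ 12.5   (metabolisable energy)
  x1, x2, x3 ≥ 0.
At the optimum only alfalfa meal, canola meal are positive (sunflower meal = 0). The calcium and lysine requirements are met with equality.
Solving gives x2 = 0.5435, x3 = 1.558.
Total cost: 0.38·0.5435 + 0.47·1.558 = 0.93879.

€0.939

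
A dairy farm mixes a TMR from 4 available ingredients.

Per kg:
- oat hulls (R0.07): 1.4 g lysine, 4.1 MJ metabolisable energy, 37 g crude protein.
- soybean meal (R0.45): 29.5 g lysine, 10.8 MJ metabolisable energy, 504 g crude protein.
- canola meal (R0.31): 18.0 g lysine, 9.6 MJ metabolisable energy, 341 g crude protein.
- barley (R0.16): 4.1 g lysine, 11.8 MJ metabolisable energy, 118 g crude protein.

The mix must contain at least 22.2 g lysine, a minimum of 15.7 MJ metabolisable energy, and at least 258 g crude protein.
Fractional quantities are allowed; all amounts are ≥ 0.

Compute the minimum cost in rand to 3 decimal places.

R0.410

Let x1 = kg of oat hulls, x2 = kg of soybean meal, x3 = kg of canola meal, x4 = kg of barley.
Minimise 0.07x1 + 0.45x2 + 0.31x3 + 0.16x4 subject to:
  1.4x1 + 29.5x2 + 18x3 + 4.1x4 ≥ 22.2   (lysine)
  4.1x1 + 10.8x2 + 9.6x3 + 11.8x4 ≥ 15.7   (metabolisable energy)
  37x1 + 504x2 + 341x3 + 118x4 ≥ 258   (crude protein)
  x1, x2, x3, x4 ≥ 0.
The cheapest feasible vertex uses only soybean meal, barley; oat hulls, canola meal are not used. Binding constraints: lysine and metabolisable energy.
Solving gives x2 = 0.6504, x4 = 0.7353.
Total cost: 0.45·0.6504 + 0.16·0.7353 = 0.41033.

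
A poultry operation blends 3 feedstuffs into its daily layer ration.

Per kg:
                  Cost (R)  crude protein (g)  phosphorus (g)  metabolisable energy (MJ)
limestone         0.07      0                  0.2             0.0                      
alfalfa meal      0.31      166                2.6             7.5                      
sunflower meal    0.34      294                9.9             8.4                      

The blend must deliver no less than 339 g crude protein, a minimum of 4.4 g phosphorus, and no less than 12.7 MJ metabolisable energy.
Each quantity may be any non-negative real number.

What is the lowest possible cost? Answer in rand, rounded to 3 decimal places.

R0.514

Let x1 = kg of limestone, x2 = kg of alfalfa meal, x3 = kg of sunflower meal.
Minimise 0.07x1 + 0.31x2 + 0.34x3 with:
  166x2 + 294x3 ≥ 339   (crude protein)
  0.2x1 + 2.6x2 + 9.9x3 ≥ 4.4   (phosphorus)
  7.5x2 + 8.4x3 ≥ 12.7   (metabolisable energy)
  x1, x2, x3 ≥ 0.
The minimum-cost mix takes nothing from limestone, alfalfa meal — only sunflower meal. There the metabolisable energy constraint is tight.
So sunflower meal = 1.512 kg.
Total cost: 0.34·1.512 = 0.51408.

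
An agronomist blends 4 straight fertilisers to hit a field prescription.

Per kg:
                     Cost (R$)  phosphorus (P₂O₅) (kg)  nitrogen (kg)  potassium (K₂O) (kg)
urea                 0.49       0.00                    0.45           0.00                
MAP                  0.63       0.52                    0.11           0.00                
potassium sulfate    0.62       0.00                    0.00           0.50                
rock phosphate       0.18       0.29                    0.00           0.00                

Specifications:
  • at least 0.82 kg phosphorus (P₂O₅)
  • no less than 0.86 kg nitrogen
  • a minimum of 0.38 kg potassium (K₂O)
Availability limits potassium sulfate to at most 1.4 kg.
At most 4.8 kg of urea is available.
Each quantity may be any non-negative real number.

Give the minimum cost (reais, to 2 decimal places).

Let x1 = kg of urea, x2 = kg of MAP, x3 = kg of potassium sulfate, x4 = kg of rock phosphate.
Minimise 0.49x1 + 0.63x2 + 0.62x3 + 0.18x4 subject to:
  0.52x2 + 0.29x4 ≥ 0.82   (phosphorus (P₂O₅))
  0.45x1 + 0.11x2 ≥ 0.86   (nitrogen)
  0.5x3 ≥ 0.38   (potassium (K₂O))
  x3 ≤ 1.4
  x1 ≤ 4.8
  x1, x2, x3, x4 ≥ 0.
The optimal basis is {urea, potassium sulfate, rock phosphate}; MAP drops out. Binding constraints: phosphorus (P₂O₅), nitrogen, potassium (K₂O).
Optimal quantities: urea = 1.911 kg, potassium sulfate = 0.76 kg, rock phosphate = 2.828 kg.
Objective = 0.49·1.911 + 0.62·0.76 + 0.18·2.828 = 1.9166.

R$1.92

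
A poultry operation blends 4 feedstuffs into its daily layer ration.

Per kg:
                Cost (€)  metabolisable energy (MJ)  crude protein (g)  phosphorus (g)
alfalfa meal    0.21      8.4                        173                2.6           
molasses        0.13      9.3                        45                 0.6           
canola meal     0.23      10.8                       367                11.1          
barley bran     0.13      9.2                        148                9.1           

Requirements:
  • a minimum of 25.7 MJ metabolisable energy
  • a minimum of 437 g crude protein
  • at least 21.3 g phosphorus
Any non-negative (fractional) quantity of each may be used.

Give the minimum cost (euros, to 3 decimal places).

€0.373

Let x1 = kg of alfalfa meal, x2 = kg of molasses, x3 = kg of canola meal, x4 = kg of barley bran.
min 0.21x1 + 0.13x2 + 0.23x3 + 0.13x4 with:
  8.4x1 + 9.3x2 + 10.8x3 + 9.2x4 ≥ 25.7   (metabolisable energy)
  173x1 + 45x2 + 367x3 + 148x4 ≥ 437   (crude protein)
  2.6x1 + 0.6x2 + 11.1x3 + 9.1x4 ≥ 21.3   (phosphorus)
  x1, x2, x3, x4 ≥ 0.
The optimal basis is {canola meal, barley bran}; alfalfa meal, molasses drop out. There the metabolisable energy and crude protein constraints are tight.
That vertex is x3 = 0.1219, x4 = 2.65.
Total cost: 0.23·0.1219 + 0.13·2.65 = 0.37254.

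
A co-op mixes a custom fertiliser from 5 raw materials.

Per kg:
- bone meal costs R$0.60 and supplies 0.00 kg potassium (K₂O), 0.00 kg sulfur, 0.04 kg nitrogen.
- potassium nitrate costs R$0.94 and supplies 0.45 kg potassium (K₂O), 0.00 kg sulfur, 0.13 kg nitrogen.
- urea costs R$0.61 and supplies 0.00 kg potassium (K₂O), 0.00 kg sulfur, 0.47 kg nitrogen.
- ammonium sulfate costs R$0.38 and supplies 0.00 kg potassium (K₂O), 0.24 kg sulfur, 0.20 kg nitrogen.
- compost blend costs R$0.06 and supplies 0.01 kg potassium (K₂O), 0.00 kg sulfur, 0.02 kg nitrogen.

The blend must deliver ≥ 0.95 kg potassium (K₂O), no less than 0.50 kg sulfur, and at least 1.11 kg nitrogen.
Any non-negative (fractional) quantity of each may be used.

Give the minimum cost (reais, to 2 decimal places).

Set it up as a linear program. Let x1 = kg of bone meal, x2 = kg of potassium nitrate, x3 = kg of urea, x4 = kg of ammonium sulfate, x5 = kg of compost blend.
min 0.6x1 + 0.94x2 + 0.61x3 + 0.38x4 + 0.06x5 subject to:
  0.45x2 + 0.01x5 ≥ 0.95   (potassium (K₂O))
  0.24x4 ≥ 0.5   (sulfur)
  0.04x1 + 0.13x2 + 0.47x3 + 0.2x4 + 0.02x5 ≥ 1.11   (nitrogen)
  x1, x2, x3, x4, x5 ≥ 0.
The optimal basis is {potassium nitrate, urea, ammonium sulfate}; bone meal, compost blend drop out. There the potassium (K₂O), sulfur, nitrogen constraints are tight.
So potassium nitrate = 2.111 kg, urea = 0.8913 kg, ammonium sulfate = 2.083 kg.
Hence cost = 0.94·2.111 + 0.61·0.8913 + 0.38·2.083 = R$3.3196.

R$3.32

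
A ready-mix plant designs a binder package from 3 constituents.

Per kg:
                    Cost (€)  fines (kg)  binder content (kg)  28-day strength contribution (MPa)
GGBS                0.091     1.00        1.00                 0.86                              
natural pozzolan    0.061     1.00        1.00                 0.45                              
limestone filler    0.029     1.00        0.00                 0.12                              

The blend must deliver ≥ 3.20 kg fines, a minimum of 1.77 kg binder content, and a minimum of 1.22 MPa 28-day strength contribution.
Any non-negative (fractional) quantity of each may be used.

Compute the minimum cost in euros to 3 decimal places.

€0.168

Let x1 = kg of GGBS, x2 = kg of natural pozzolan, x3 = kg of limestone filler.
min 0.091x1 + 0.061x2 + 0.029x3 with:
  1x1 + 1x2 + 1x3 ≥ 3.2   (fines)
  1x1 + 1x2 ≥ 1.77   (binder content)
  0.86x1 + 0.45x2 + 0.12x3 ≥ 1.22   (28-day strength contribution)
  x1, x2, x3 ≥ 0.
All 3 inputs are positive at the optimum. There the fines, binder content, 28-day strength contribution constraints are tight.
Optimal quantities: GGBS = 0.6144 kg, natural pozzolan = 1.156 kg, limestone filler = 1.43 kg.
Objective = 0.091·0.6144 + 0.061·1.156 + 0.029·1.43 = 0.16790.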